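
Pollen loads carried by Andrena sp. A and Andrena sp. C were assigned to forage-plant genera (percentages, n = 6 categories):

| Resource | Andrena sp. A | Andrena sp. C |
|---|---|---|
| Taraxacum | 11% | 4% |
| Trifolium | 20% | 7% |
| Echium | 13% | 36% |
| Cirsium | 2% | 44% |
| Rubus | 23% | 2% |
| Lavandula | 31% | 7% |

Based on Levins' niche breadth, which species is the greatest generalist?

Andrena sp. A

Convert percentages to proportions (divide by 100).
Σp_Aᵢ² = 0.11² + 0.20² + 0.13² + 0.02² + 0.23² + 0.31² = 0.0121 + 0.0400 + 0.0169 + 0.0004 + 0.0529 + 0.0961 = 0.2184
B_A = 1 / 0.2184 = 4.5788
Σp_Cᵢ² = 0.04² + 0.07² + 0.36² + 0.44² + 0.02² + 0.07² = 0.0016 + 0.0049 + 0.1296 + 0.1936 + 0.0004 + 0.0049 = 0.3350
B_C = 1 / 0.3350 = 2.9851
Highest B → broadest niche (most generalist): Andrena sp. A (B = 4.58).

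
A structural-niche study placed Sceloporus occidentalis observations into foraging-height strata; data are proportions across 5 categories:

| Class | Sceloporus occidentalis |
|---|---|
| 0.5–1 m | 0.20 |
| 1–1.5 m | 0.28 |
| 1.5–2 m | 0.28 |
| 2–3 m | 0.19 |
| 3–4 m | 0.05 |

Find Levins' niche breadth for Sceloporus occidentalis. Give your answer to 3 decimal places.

Σpᵢ² = 0.20² + 0.28² + 0.28² + 0.19² + 0.05² = 0.0400 + 0.0784 + 0.0784 + 0.0361 + 0.0025 = 0.2354
B = 1 / 0.2354 = 4.24809

4.248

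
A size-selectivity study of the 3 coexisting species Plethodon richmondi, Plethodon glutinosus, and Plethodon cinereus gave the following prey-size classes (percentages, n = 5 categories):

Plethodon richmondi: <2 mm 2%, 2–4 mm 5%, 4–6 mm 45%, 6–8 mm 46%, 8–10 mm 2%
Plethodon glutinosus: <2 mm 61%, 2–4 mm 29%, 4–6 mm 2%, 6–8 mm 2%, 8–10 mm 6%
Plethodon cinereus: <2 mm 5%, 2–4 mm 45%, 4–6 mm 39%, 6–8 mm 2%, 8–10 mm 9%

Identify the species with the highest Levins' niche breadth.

Plethodon cinereus

Convert percentages to proportions (divide by 100).
Σp_richᵢ² = 0.02² + 0.05² + 0.45² + 0.46² + 0.02² = 0.0004 + 0.0025 + 0.2025 + 0.2116 + 0.0004 = 0.4174
B_rich = 1 / 0.4174 = 2.3958
Σp_glutᵢ² = 0.61² + 0.29² + 0.02² + 0.02² + 0.06² = 0.3721 + 0.0841 + 0.0004 + 0.0004 + 0.0036 = 0.4606
B_glut = 1 / 0.4606 = 2.1711
Σp_cineᵢ² = 0.05² + 0.45² + 0.39² + 0.02² + 0.09² = 0.0025 + 0.2025 + 0.1521 + 0.0004 + 0.0081 = 0.3656
B_cine = 1 / 0.3656 = 2.7352
Highest B → broadest niche (most generalist): Plethodon cinereus (B = 2.74).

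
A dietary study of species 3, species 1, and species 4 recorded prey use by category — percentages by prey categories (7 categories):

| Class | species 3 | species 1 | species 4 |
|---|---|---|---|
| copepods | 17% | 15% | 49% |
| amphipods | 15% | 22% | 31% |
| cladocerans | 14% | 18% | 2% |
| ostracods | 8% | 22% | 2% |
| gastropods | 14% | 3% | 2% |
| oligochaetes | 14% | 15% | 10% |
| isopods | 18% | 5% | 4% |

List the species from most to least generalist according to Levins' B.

Convert percentages to proportions (divide by 100).
Σp_3ᵢ² = 0.17² + 0.15² + 0.14² + 0.08² + 0.14² + 0.14² + 0.18² = 0.0289 + 0.0225 + 0.0196 + 0.0064 + 0.0196 + 0.0196 + 0.0324 = 0.1490
B_3 = 1 / 0.1490 = 6.7114
Σp_1ᵢ² = 0.15² + 0.22² + 0.18² + 0.22² + 0.03² + 0.15² + 0.05² = 0.0225 + 0.0484 + 0.0324 + 0.0484 + 0.0009 + 0.0225 + 0.0025 = 0.1776
B_1 = 1 / 0.1776 = 5.6306
Σp_4ᵢ² = 0.49² + 0.31² + 0.02² + 0.02² + 0.02² + 0.10² + 0.04² = 0.2401 + 0.0961 + 0.0004 + 0.0004 + 0.0004 + 0.0100 + 0.0016 = 0.3490
B_4 = 1 / 0.3490 = 2.8653
Ranking by B (broadest → narrowest): species 3 (6.71) > species 1 (5.63) > species 4 (2.87)

species 3 > species 1 > species 4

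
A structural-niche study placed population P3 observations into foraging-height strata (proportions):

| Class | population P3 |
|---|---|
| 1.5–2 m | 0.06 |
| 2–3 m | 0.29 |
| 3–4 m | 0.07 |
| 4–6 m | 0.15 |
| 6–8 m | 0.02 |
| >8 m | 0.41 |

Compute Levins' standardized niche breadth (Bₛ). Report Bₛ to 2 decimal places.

Σpᵢ² = 0.06² + 0.29² + 0.07² + 0.15² + 0.02² + 0.41² = 0.0036 + 0.0841 + 0.0049 + 0.0225 + 0.0004 + 0.1681 = 0.2836
B = 1 / 0.2836 = 3.5261
Bₛ = (B − 1)/(n − 1) = (3.5261 − 1)/(6 − 1) = 2.5261/5 = 0.5052

0.51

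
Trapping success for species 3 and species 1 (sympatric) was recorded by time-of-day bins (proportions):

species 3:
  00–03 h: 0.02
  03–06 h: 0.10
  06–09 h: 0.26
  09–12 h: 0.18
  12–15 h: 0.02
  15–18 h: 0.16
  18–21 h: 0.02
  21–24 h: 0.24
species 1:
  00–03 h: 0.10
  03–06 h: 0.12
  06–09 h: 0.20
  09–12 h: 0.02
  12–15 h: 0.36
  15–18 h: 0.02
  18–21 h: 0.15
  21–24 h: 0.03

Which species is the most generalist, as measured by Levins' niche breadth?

species 3

Σp_3ᵢ² = 0.02² + 0.10² + 0.26² + 0.18² + 0.02² + 0.16² + 0.02² + 0.24² = 0.0004 + 0.0100 + 0.0676 + 0.0324 + 0.0004 + 0.0256 + 0.0004 + 0.0576 = 0.1944
B_3 = 1 / 0.1944 = 5.1440
Σp_1ᵢ² = 0.10² + 0.12² + 0.20² + 0.02² + 0.36² + 0.02² + 0.15² + 0.03² = 0.0100 + 0.0144 + 0.0400 + 0.0004 + 0.1296 + 0.0004 + 0.0225 + 0.0009 = 0.2182
B_1 = 1 / 0.2182 = 4.5830
Highest B → broadest niche (most generalist): species 3 (B = 5.14).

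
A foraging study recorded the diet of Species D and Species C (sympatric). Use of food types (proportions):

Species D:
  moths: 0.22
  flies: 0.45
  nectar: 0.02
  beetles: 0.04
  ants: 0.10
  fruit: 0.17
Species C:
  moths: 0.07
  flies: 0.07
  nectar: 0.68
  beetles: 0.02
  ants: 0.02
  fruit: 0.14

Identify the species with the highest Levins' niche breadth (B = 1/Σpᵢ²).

Σp_Dᵢ² = 0.22² + 0.45² + 0.02² + 0.04² + 0.10² + 0.17² = 0.0484 + 0.2025 + 0.0004 + 0.0016 + 0.0100 + 0.0289 = 0.2918
B_D = 1 / 0.2918 = 3.4270
Σp_Cᵢ² = 0.07² + 0.07² + 0.68² + 0.02² + 0.02² + 0.14² = 0.0049 + 0.0049 + 0.4624 + 0.0004 + 0.0004 + 0.0196 = 0.4926
B_C = 1 / 0.4926 = 2.0300
Highest B → broadest niche (most generalist): Species D (B = 3.43).

Species D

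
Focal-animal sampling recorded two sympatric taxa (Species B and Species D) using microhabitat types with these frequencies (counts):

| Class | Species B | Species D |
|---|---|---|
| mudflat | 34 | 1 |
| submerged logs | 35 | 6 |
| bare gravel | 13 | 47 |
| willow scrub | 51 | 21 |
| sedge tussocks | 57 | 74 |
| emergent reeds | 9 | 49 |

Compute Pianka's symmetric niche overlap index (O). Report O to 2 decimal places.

Proportions for Species B (n=199): 34/199=0.1709, 35/199=0.1759, 13/199=0.0653, 51/199=0.2563, 57/199=0.2864, 9/199=0.0452
Proportions for Species D (n=198): 1/198=0.0051, 6/198=0.0303, 47/198=0.2374, 21/198=0.1061, 74/198=0.3737, 49/198=0.2475
Σ p₁ᵢp₂ᵢ = 0.000872 + 0.005330 + 0.015502 + 0.027193 + 0.107028 + 0.011187 = 0.167112
Σp_1ᵢ² = 0.1709² + 0.1759² + 0.0653² + 0.2563² + 0.2864² + 0.0452² = 0.029207 + 0.030941 + 0.004264 + 0.065690 + 0.082025 + 0.002043 = 0.214170
Σp_2ᵢ² = 0.0051² + 0.0303² + 0.2374² + 0.1061² + 0.3737² + 0.2475² = 0.000026 + 0.000918 + 0.056359 + 0.011257 + 0.139652 + 0.061256 = 0.269468
O = 0.167112 / √(0.214170 × 0.269468) = 0.167112 / 0.2402331 = 0.6956

0.70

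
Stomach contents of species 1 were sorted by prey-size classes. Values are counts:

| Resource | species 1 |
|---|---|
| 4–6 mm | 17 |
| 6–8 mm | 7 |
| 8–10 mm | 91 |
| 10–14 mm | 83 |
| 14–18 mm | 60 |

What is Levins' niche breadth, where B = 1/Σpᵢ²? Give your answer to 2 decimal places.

Proportions for species 1 (n=258): 17/258=0.0659, 7/258=0.0271, 91/258=0.3527, 83/258=0.3217, 60/258=0.2326
Σpᵢ² = 0.0659² + 0.0271² + 0.3527² + 0.3217² + 0.2326² = 0.004343 + 0.000734 + 0.124397 + 0.103491 + 0.054103 = 0.287068
B = 1 / 0.287068 = 3.4835

3.48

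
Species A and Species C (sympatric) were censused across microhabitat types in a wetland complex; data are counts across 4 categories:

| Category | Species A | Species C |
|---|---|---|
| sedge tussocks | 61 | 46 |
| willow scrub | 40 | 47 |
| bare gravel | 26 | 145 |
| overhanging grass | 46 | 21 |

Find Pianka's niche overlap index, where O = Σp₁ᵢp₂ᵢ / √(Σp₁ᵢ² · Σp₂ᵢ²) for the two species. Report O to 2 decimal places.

Proportions for Species A (n=173): 61/173=0.3526, 40/173=0.2312, 26/173=0.1503, 46/173=0.2659
Proportions for Species C (n=259): 46/259=0.1776, 47/259=0.1815, 145/259=0.5598, 21/259=0.0811
Σ p₁ᵢp₂ᵢ = 0.062622 + 0.041963 + 0.084138 + 0.021564 = 0.210287
Σp_1ᵢ² = 0.3526² + 0.2312² + 0.1503² + 0.2659² = 0.124327 + 0.053453 + 0.022590 + 0.070703 = 0.271073
Σp_2ᵢ² = 0.1776² + 0.1815² + 0.5598² + 0.0811² = 0.031542 + 0.032942 + 0.313376 + 0.006577 = 0.384437
O = 0.210287 / √(0.271073 × 0.384437) = 0.210287 / 0.3228165 = 0.6514

0.65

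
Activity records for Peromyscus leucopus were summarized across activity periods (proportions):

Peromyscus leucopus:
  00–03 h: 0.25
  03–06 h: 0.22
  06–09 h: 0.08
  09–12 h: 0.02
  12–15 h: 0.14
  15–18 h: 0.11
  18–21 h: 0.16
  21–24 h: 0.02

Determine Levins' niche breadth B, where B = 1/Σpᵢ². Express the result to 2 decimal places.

5.70

Σpᵢ² = 0.25² + 0.22² + 0.08² + 0.02² + 0.14² + 0.11² + 0.16² + 0.02² = 0.0625 + 0.0484 + 0.0064 + 0.0004 + 0.0196 + 0.0121 + 0.0256 + 0.0004 = 0.1754
B = 1 / 0.1754 = 5.7013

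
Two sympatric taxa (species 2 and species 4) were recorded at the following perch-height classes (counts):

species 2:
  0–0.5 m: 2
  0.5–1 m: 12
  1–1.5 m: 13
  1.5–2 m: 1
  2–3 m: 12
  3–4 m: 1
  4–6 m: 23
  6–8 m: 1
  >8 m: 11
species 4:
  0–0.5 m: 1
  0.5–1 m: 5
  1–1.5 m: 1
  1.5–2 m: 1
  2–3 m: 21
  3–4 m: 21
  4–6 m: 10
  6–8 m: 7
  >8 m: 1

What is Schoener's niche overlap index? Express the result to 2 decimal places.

Proportions for species 2 (n=76): 2/76=0.0263, 12/76=0.1579, 13/76=0.1711, 1/76=0.0132, 12/76=0.1579, 1/76=0.0132, 23/76=0.3026, 1/76=0.0132, 11/76=0.1447
Proportions for species 4 (n=68): 1/68=0.0147, 5/68=0.0735, 1/68=0.0147, 1/68=0.0147, 21/68=0.3088, 21/68=0.3088, 10/68=0.1471, 7/68=0.1029, 1/68=0.0147
Σ|p₁ᵢ − p₂ᵢ| = 0.0116 + 0.0844 + 0.1564 + 0.0015 + 0.1509 + 0.2956 + 0.1555 + 0.0897 + 0.1300 = 1.0756
D = 1 − ½ × 1.0756 = 1 − 0.53780 = 0.46220

0.46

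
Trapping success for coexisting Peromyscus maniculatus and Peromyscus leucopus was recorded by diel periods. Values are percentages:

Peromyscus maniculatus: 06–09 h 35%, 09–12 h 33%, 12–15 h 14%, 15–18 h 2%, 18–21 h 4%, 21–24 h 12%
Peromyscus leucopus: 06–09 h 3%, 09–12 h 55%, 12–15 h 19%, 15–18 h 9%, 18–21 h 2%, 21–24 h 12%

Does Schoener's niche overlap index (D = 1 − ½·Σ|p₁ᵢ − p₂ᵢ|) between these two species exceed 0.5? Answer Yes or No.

Yes

Convert percentages to proportions (divide by 100).
Σ|p₁ᵢ − p₂ᵢ| = 0.32 + 0.22 + 0.05 + 0.07 + 0.02 + 0.00 = 0.68
D = 1 − ½ × 0.68 = 1 − 0.340 = 0.6600
D = 0.6600 > 0.5 → Yes.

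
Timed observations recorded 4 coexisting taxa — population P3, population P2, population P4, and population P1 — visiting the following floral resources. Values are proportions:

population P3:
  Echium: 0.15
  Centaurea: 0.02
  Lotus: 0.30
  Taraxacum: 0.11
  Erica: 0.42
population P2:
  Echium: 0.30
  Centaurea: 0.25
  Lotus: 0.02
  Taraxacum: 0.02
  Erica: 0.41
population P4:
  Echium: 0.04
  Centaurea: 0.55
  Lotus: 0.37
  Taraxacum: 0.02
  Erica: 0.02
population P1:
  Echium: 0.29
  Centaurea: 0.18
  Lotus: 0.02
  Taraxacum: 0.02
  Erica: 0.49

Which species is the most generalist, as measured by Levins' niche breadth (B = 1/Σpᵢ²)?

Σp_P3ᵢ² = 0.15² + 0.02² + 0.30² + 0.11² + 0.42² = 0.0225 + 0.0004 + 0.0900 + 0.0121 + 0.1764 = 0.3014
B_P3 = 1 / 0.3014 = 3.3179
Σp_P2ᵢ² = 0.30² + 0.25² + 0.02² + 0.02² + 0.41² = 0.0900 + 0.0625 + 0.0004 + 0.0004 + 0.1681 = 0.3214
B_P2 = 1 / 0.3214 = 3.1114
Σp_P4ᵢ² = 0.04² + 0.55² + 0.37² + 0.02² + 0.02² = 0.0016 + 0.3025 + 0.1369 + 0.0004 + 0.0004 = 0.4418
B_P4 = 1 / 0.4418 = 2.2635
Σp_P1ᵢ² = 0.29² + 0.18² + 0.02² + 0.02² + 0.49² = 0.0841 + 0.0324 + 0.0004 + 0.0004 + 0.2401 = 0.3574
B_P1 = 1 / 0.3574 = 2.7980
Highest B → broadest niche (most generalist): population P3 (B = 3.32).

population P3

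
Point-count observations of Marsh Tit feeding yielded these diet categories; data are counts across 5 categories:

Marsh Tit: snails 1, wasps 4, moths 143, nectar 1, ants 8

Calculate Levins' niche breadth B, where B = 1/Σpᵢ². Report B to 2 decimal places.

Proportions for Marsh Tit (n=157): 1/157=0.0064, 4/157=0.0255, 143/157=0.9108, 1/157=0.0064, 8/157=0.0510
Σpᵢ² = 0.0064² + 0.0255² + 0.9108² + 0.0064² + 0.0510² = 0.000041 + 0.000650 + 0.829557 + 0.000041 + 0.002601 = 0.832890
B = 1 / 0.832890 = 1.2006

1.20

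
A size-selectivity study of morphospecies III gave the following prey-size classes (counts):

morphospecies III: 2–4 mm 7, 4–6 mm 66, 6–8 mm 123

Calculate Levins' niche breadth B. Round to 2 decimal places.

1.97

Proportions for morphospecies III (n=196): 7/196=0.0357, 66/196=0.3367, 123/196=0.6276
Σpᵢ² = 0.0357² + 0.3367² + 0.6276² = 0.001274 + 0.113367 + 0.393882 = 0.508523
B = 1 / 0.508523 = 1.9665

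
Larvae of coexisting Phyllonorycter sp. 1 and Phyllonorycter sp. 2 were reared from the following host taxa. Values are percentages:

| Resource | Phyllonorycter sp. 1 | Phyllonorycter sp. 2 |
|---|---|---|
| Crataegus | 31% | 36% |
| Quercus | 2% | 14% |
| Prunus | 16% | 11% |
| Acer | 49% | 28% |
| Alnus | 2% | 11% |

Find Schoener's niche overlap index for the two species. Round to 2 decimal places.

0.74

Convert percentages to proportions (divide by 100).
Σ|p₁ᵢ − p₂ᵢ| = 0.05 + 0.12 + 0.05 + 0.21 + 0.09 = 0.52
D = 1 − ½ × 0.52 = 1 − 0.260 = 0.7400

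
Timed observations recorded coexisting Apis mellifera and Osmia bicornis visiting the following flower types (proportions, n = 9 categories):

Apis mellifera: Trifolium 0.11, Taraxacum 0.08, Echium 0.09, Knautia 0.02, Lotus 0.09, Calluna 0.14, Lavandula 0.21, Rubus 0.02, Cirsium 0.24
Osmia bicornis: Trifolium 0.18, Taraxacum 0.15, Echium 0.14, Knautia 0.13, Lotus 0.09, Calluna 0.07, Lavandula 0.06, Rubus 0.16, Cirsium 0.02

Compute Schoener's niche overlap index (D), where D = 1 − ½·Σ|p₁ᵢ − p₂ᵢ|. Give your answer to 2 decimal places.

Σ|p₁ᵢ − p₂ᵢ| = 0.07 + 0.07 + 0.05 + 0.11 + 0.00 + 0.07 + 0.15 + 0.14 + 0.22 = 0.88
D = 1 − ½ × 0.88 = 1 − 0.440 = 0.5600

0.56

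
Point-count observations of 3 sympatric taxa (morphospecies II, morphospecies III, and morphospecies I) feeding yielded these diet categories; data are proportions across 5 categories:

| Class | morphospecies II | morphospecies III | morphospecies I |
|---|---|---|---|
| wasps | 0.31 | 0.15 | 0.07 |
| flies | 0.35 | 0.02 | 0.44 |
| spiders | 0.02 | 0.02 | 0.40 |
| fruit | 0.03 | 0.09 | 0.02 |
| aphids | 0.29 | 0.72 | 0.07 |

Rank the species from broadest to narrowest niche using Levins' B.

Σp_IIᵢ² = 0.31² + 0.35² + 0.02² + 0.03² + 0.29² = 0.0961 + 0.1225 + 0.0004 + 0.0009 + 0.0841 = 0.3040
B_II = 1 / 0.3040 = 3.2895
Σp_IIIᵢ² = 0.15² + 0.02² + 0.02² + 0.09² + 0.72² = 0.0225 + 0.0004 + 0.0004 + 0.0081 + 0.5184 = 0.5498
B_III = 1 / 0.5498 = 1.8188
Σp_Iᵢ² = 0.07² + 0.44² + 0.40² + 0.02² + 0.07² = 0.0049 + 0.1936 + 0.1600 + 0.0004 + 0.0049 = 0.3638
B_I = 1 / 0.3638 = 2.7488
Ranking by B (broadest → narrowest): morphospecies II (3.29) > morphospecies I (2.75) > morphospecies III (1.82)

morphospecies II > morphospecies I > morphospecies III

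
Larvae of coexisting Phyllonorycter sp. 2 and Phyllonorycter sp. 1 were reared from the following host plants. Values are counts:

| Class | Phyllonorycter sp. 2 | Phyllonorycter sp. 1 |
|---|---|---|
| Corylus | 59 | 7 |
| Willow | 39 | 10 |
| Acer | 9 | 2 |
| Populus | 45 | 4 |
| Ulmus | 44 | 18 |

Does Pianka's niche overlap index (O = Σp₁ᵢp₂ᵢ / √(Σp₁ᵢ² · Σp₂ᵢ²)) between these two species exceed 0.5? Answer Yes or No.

Yes

Proportions for Phyllonorycter sp. 2 (n=196): 59/196=0.3010, 39/196=0.1990, 9/196=0.0459, 45/196=0.2296, 44/196=0.2245
Proportions for Phyllonorycter sp. 1 (n=41): 7/41=0.1707, 10/41=0.2439, 2/41=0.0488, 4/41=0.0976, 18/41=0.4390
Σ p₁ᵢp₂ᵢ = 0.051381 + 0.048536 + 0.002240 + 0.022409 + 0.098556 = 0.223122
Σp_1ᵢ² = 0.3010² + 0.1990² + 0.0459² + 0.2296² + 0.2245² = 0.090601 + 0.039601 + 0.002107 + 0.052716 + 0.050400 = 0.235425
Σp_2ᵢ² = 0.1707² + 0.2439² + 0.0488² + 0.0976² + 0.4390² = 0.029138 + 0.059487 + 0.002381 + 0.009526 + 0.192721 = 0.293253
O = 0.223122 / √(0.235425 × 0.293253) = 0.223122 / 0.2627529 = 0.8492
O = 0.8492 > 0.5 → Yes.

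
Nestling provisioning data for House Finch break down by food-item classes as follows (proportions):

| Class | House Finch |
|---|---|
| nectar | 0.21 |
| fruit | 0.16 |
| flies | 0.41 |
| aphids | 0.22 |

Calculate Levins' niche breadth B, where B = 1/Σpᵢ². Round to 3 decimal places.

3.494

Σpᵢ² = 0.21² + 0.16² + 0.41² + 0.22² = 0.0441 + 0.0256 + 0.1681 + 0.0484 = 0.2862
B = 1 / 0.2862 = 3.49406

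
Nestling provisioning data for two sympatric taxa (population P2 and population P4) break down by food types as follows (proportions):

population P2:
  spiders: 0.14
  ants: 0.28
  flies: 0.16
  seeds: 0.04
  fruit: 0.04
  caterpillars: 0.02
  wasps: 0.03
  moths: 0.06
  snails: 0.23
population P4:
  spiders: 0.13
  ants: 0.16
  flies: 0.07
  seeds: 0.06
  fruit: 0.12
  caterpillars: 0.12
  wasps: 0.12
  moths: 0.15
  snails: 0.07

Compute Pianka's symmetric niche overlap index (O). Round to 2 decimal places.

0.75

Σ p₁ᵢp₂ᵢ = 0.0182 + 0.0448 + 0.0112 + 0.0024 + 0.0048 + 0.0024 + 0.0036 + 0.0090 + 0.0161 = 0.1125
Σp_1ᵢ² = 0.14² + 0.28² + 0.16² + 0.04² + 0.04² + 0.02² + 0.03² + 0.06² + 0.23² = 0.0196 + 0.0784 + 0.0256 + 0.0016 + 0.0016 + 0.0004 + 0.0009 + 0.0036 + 0.0529 = 0.1846
Σp_2ᵢ² = 0.13² + 0.16² + 0.07² + 0.06² + 0.12² + 0.12² + 0.12² + 0.15² + 0.07² = 0.0169 + 0.0256 + 0.0049 + 0.0036 + 0.0144 + 0.0144 + 0.0144 + 0.0225 + 0.0049 = 0.1216
O = 0.1125 / √(0.1846 × 0.1216) = 0.1125 / 0.14982 = 0.7509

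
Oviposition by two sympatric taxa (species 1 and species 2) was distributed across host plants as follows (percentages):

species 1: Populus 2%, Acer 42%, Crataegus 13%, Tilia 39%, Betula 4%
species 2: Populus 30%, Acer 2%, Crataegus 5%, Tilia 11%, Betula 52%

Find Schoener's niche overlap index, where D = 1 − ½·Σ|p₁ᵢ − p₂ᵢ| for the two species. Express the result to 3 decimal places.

Convert percentages to proportions (divide by 100).
Σ|p₁ᵢ − p₂ᵢ| = 0.28 + 0.40 + 0.08 + 0.28 + 0.48 = 1.52
D = 1 − ½ × 1.52 = 1 − 0.760 = 0.24000

0.240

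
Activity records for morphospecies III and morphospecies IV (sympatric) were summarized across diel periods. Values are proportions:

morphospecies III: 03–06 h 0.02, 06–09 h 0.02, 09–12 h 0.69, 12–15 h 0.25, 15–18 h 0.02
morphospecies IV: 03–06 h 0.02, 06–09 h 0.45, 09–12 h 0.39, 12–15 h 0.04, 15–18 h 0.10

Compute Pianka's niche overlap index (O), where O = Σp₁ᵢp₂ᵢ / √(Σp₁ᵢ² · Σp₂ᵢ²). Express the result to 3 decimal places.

0.653

Σ p₁ᵢp₂ᵢ = 0.0004 + 0.0090 + 0.2691 + 0.0100 + 0.0020 = 0.2905
Σp_1ᵢ² = 0.02² + 0.02² + 0.69² + 0.25² + 0.02² = 0.0004 + 0.0004 + 0.4761 + 0.0625 + 0.0004 = 0.5398
Σp_2ᵢ² = 0.02² + 0.45² + 0.39² + 0.04² + 0.10² = 0.0004 + 0.2025 + 0.1521 + 0.0016 + 0.0100 = 0.3666
O = 0.2905 / √(0.5398 × 0.3666) = 0.2905 / 0.444849 = 0.65303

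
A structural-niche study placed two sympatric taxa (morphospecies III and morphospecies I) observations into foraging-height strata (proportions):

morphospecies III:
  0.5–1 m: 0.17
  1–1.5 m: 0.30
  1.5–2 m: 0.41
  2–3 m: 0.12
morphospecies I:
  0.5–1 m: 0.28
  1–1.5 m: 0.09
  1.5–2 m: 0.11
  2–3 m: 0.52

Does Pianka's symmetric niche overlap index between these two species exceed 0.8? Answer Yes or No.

Σ p₁ᵢp₂ᵢ = 0.0476 + 0.0270 + 0.0451 + 0.0624 = 0.1821
Σp_1ᵢ² = 0.17² + 0.30² + 0.41² + 0.12² = 0.0289 + 0.0900 + 0.1681 + 0.0144 = 0.3014
Σp_2ᵢ² = 0.28² + 0.09² + 0.11² + 0.52² = 0.0784 + 0.0081 + 0.0121 + 0.2704 = 0.3690
O = 0.1821 / √(0.3014 × 0.3690) = 0.1821 / 0.33349 = 0.5460
O = 0.5460 < 0.8 → No.

No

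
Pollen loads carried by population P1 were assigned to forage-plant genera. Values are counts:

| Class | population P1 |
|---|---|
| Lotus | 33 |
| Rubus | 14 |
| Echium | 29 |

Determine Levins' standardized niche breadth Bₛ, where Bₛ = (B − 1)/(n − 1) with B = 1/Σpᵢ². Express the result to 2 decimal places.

Proportions for population P1 (n=76): 33/76=0.4342, 14/76=0.1842, 29/76=0.3816
Σpᵢ² = 0.4342² + 0.1842² + 0.3816² = 0.188530 + 0.033930 + 0.145619 = 0.368079
B = 1 / 0.368079 = 2.7168
Bₛ = (B − 1)/(n − 1) = (2.7168 − 1)/(3 − 1) = 1.7168/2 = 0.8584

0.86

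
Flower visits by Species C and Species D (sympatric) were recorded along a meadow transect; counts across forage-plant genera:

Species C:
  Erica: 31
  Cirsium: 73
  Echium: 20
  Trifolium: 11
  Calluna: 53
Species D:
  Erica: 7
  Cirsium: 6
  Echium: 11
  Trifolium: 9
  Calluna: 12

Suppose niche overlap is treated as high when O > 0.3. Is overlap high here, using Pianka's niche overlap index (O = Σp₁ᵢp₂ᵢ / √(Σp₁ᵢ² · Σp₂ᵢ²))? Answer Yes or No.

Yes

Proportions for Species C (n=188): 31/188=0.1649, 73/188=0.3883, 20/188=0.1064, 11/188=0.0585, 53/188=0.2819
Proportions for Species D (n=45): 7/45=0.1556, 6/45=0.1333, 11/45=0.2444, 9/45=0.2000, 12/45=0.2667
Σ p₁ᵢp₂ᵢ = 0.025658 + 0.051760 + 0.026004 + 0.011700 + 0.075183 = 0.190305
Σp_1ᵢ² = 0.1649² + 0.3883² + 0.1064² + 0.0585² + 0.2819² = 0.027192 + 0.150777 + 0.011321 + 0.003422 + 0.079468 = 0.272180
Σp_2ᵢ² = 0.1556² + 0.1333² + 0.2444² + 0.2000² + 0.2667² = 0.024211 + 0.017769 + 0.059731 + 0.040000 + 0.071129 = 0.212840
O = 0.190305 / √(0.272180 × 0.212840) = 0.190305 / 0.2406882 = 0.7907
O = 0.7907 > 0.3 → Yes.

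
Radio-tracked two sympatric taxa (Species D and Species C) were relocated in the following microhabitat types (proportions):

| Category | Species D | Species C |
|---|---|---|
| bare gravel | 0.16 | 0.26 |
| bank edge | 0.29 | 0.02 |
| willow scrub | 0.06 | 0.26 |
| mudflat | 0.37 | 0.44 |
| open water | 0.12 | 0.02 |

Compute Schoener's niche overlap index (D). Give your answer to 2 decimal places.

0.63

Σ|p₁ᵢ − p₂ᵢ| = 0.10 + 0.27 + 0.20 + 0.07 + 0.10 = 0.74
D = 1 − ½ × 0.74 = 1 − 0.370 = 0.6300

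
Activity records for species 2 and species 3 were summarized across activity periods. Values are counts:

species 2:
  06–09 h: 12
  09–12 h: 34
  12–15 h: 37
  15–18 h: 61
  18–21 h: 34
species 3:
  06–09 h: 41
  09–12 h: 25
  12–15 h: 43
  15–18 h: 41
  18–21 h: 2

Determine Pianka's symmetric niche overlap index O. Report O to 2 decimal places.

0.83

Proportions for species 2 (n=178): 12/178=0.0674, 34/178=0.1910, 37/178=0.2079, 61/178=0.3427, 34/178=0.1910
Proportions for species 3 (n=152): 41/152=0.2697, 25/152=0.1645, 43/152=0.2829, 41/152=0.2697, 2/152=0.0132
Σ p₁ᵢp₂ᵢ = 0.018178 + 0.031420 + 0.058815 + 0.092426 + 0.002521 = 0.203360
Σp_1ᵢ² = 0.0674² + 0.1910² + 0.2079² + 0.3427² + 0.1910² = 0.004543 + 0.036481 + 0.043222 + 0.117443 + 0.036481 = 0.238170
Σp_2ᵢ² = 0.2697² + 0.1645² + 0.2829² + 0.2697² + 0.0132² = 0.072738 + 0.027060 + 0.080032 + 0.072738 + 0.000174 = 0.252742
O = 0.203360 / √(0.238170 × 0.252742) = 0.203360 / 0.2453478 = 0.8289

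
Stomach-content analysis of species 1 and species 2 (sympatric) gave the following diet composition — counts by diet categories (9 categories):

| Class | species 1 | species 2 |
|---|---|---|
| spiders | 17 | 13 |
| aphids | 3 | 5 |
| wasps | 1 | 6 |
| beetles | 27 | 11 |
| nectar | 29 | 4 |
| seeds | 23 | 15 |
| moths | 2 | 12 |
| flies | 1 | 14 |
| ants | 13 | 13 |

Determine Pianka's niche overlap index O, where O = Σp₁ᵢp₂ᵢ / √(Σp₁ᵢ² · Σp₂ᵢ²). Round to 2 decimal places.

Proportions for species 1 (n=116): 17/116=0.1466, 3/116=0.0259, 1/116=0.0086, 27/116=0.2328, 29/116=0.2500, 23/116=0.1983, 2/116=0.0172, 1/116=0.0086, 13/116=0.1121
Proportions for species 2 (n=93): 13/93=0.1398, 5/93=0.0538, 6/93=0.0645, 11/93=0.1183, 4/93=0.0430, 15/93=0.1613, 12/93=0.1290, 14/93=0.1505, 13/93=0.1398
Σ p₁ᵢp₂ᵢ = 0.020495 + 0.001393 + 0.000555 + 0.027540 + 0.010750 + 0.031986 + 0.002219 + 0.001294 + 0.015672 = 0.111904
Σp_1ᵢ² = 0.1466² + 0.0259² + 0.0086² + 0.2328² + 0.2500² + 0.1983² + 0.0172² + 0.0086² + 0.1121² = 0.021492 + 0.000671 + 0.000074 + 0.054196 + 0.062500 + 0.039323 + 0.000296 + 0.000074 + 0.012566 = 0.191192
Σp_2ᵢ² = 0.1398² + 0.0538² + 0.0645² + 0.1183² + 0.0430² + 0.1613² + 0.1290² + 0.1505² + 0.1398² = 0.019544 + 0.002894 + 0.004160 + 0.013995 + 0.001849 + 0.026018 + 0.016641 + 0.022650 + 0.019544 = 0.127295
O = 0.111904 / √(0.191192 × 0.127295) = 0.111904 / 0.1560057 = 0.7173

0.72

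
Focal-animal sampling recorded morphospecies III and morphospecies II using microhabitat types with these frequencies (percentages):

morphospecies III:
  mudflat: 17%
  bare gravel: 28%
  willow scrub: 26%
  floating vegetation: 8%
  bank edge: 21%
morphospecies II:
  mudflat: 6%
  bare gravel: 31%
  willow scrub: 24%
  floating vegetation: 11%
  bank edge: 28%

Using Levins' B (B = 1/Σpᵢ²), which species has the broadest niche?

Convert percentages to proportions (divide by 100).
Σp_IIIᵢ² = 0.17² + 0.28² + 0.26² + 0.08² + 0.21² = 0.0289 + 0.0784 + 0.0676 + 0.0064 + 0.0441 = 0.2254
B_III = 1 / 0.2254 = 4.4366
Σp_IIᵢ² = 0.06² + 0.31² + 0.24² + 0.11² + 0.28² = 0.0036 + 0.0961 + 0.0576 + 0.0121 + 0.0784 = 0.2478
B_II = 1 / 0.2478 = 4.0355
Highest B → broadest niche (most generalist): morphospecies III (B = 4.44).

morphospecies III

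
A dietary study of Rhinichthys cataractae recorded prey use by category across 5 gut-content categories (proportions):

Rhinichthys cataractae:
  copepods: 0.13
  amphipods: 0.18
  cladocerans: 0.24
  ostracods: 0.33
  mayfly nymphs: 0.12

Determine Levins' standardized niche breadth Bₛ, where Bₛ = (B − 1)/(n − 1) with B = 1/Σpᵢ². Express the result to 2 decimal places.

0.84

Σpᵢ² = 0.13² + 0.18² + 0.24² + 0.33² + 0.12² = 0.0169 + 0.0324 + 0.0576 + 0.1089 + 0.0144 = 0.2302
B = 1 / 0.2302 = 4.3440
Bₛ = (B − 1)/(n − 1) = (4.3440 − 1)/(5 − 1) = 3.3440/4 = 0.8360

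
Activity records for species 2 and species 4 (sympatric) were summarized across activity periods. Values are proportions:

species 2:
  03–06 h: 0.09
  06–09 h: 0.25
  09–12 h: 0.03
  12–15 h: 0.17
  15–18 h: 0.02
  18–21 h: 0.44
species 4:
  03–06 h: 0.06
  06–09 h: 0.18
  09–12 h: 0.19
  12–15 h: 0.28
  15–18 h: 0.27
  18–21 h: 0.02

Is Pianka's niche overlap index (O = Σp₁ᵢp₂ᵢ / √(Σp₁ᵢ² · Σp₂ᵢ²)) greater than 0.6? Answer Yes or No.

Σ p₁ᵢp₂ᵢ = 0.0054 + 0.0450 + 0.0057 + 0.0476 + 0.0054 + 0.0088 = 0.1179
Σp_1ᵢ² = 0.09² + 0.25² + 0.03² + 0.17² + 0.02² + 0.44² = 0.0081 + 0.0625 + 0.0009 + 0.0289 + 0.0004 + 0.1936 = 0.2944
Σp_2ᵢ² = 0.06² + 0.18² + 0.19² + 0.28² + 0.27² + 0.02² = 0.0036 + 0.0324 + 0.0361 + 0.0784 + 0.0729 + 0.0004 = 0.2238
O = 0.1179 / √(0.2944 × 0.2238) = 0.1179 / 0.25668 = 0.4593
O = 0.4593 < 0.6 → No.

No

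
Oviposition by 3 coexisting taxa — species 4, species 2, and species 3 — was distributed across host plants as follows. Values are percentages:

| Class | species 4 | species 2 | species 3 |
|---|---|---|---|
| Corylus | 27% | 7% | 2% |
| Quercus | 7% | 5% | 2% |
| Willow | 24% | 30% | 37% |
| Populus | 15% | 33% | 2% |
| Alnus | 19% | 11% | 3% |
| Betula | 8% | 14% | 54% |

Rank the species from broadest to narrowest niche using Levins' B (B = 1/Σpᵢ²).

Convert percentages to proportions (divide by 100).
Σp_4ᵢ² = 0.27² + 0.07² + 0.24² + 0.15² + 0.19² + 0.08² = 0.0729 + 0.0049 + 0.0576 + 0.0225 + 0.0361 + 0.0064 = 0.2004
B_4 = 1 / 0.2004 = 4.9900
Σp_2ᵢ² = 0.07² + 0.05² + 0.30² + 0.33² + 0.11² + 0.14² = 0.0049 + 0.0025 + 0.0900 + 0.1089 + 0.0121 + 0.0196 = 0.2380
B_2 = 1 / 0.2380 = 4.2017
Σp_3ᵢ² = 0.02² + 0.02² + 0.37² + 0.02² + 0.03² + 0.54² = 0.0004 + 0.0004 + 0.1369 + 0.0004 + 0.0009 + 0.2916 = 0.4306
B_3 = 1 / 0.4306 = 2.3223
Ranking by B (broadest → narrowest): species 4 (4.99) > species 2 (4.20) > species 3 (2.32)

species 4 > species 2 > species 3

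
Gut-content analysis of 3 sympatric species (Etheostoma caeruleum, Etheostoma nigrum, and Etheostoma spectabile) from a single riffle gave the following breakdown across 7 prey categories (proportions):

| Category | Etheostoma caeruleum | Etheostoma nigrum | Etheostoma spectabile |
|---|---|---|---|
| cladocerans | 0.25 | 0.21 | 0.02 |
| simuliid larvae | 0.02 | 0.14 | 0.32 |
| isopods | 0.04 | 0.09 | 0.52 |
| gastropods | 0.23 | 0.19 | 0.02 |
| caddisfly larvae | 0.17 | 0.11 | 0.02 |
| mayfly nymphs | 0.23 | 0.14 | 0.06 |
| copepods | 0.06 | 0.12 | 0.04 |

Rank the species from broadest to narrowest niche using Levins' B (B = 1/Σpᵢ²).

Etheostoma nigrum > Etheostoma caeruleum > Etheostoma spectabile

Σp_caerᵢ² = 0.25² + 0.02² + 0.04² + 0.23² + 0.17² + 0.23² + 0.06² = 0.0625 + 0.0004 + 0.0016 + 0.0529 + 0.0289 + 0.0529 + 0.0036 = 0.2028
B_caer = 1 / 0.2028 = 4.9310
Σp_nigrᵢ² = 0.21² + 0.14² + 0.09² + 0.19² + 0.11² + 0.14² + 0.12² = 0.0441 + 0.0196 + 0.0081 + 0.0361 + 0.0121 + 0.0196 + 0.0144 = 0.1540
B_nigr = 1 / 0.1540 = 6.4935
Σp_specᵢ² = 0.02² + 0.32² + 0.52² + 0.02² + 0.02² + 0.06² + 0.04² = 0.0004 + 0.1024 + 0.2704 + 0.0004 + 0.0004 + 0.0036 + 0.0016 = 0.3792
B_spec = 1 / 0.3792 = 2.6371
Ranking by B (broadest → narrowest): Etheostoma nigrum (6.49) > Etheostoma caeruleum (4.93) > Etheostoma spectabile (2.64)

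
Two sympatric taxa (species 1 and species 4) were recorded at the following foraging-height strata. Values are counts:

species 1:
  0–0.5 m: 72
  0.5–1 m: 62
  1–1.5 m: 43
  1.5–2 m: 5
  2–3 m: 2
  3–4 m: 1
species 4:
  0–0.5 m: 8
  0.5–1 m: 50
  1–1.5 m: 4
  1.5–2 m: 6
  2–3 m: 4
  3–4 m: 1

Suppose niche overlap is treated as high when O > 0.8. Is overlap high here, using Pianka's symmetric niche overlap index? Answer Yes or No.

Proportions for species 1 (n=185): 72/185=0.3892, 62/185=0.3351, 43/185=0.2324, 5/185=0.0270, 2/185=0.0108, 1/185=0.0054
Proportions for species 4 (n=73): 8/73=0.1096, 50/73=0.6849, 4/73=0.0548, 6/73=0.0822, 4/73=0.0548, 1/73=0.0137
Σ p₁ᵢp₂ᵢ = 0.042656 + 0.229510 + 0.012736 + 0.002219 + 0.000592 + 0.000074 = 0.287787
Σp_1ᵢ² = 0.3892² + 0.3351² + 0.2324² + 0.0270² + 0.0108² + 0.0054² = 0.151477 + 0.112292 + 0.054010 + 0.000729 + 0.000117 + 0.000029 = 0.318654
Σp_2ᵢ² = 0.1096² + 0.6849² + 0.0548² + 0.0822² + 0.0548² + 0.0137² = 0.012012 + 0.469088 + 0.003003 + 0.006757 + 0.003003 + 0.000188 = 0.494051
O = 0.287787 / √(0.318654 × 0.494051) = 0.287787 / 0.3967762 = 0.7253
O = 0.7253 < 0.8 → No.

No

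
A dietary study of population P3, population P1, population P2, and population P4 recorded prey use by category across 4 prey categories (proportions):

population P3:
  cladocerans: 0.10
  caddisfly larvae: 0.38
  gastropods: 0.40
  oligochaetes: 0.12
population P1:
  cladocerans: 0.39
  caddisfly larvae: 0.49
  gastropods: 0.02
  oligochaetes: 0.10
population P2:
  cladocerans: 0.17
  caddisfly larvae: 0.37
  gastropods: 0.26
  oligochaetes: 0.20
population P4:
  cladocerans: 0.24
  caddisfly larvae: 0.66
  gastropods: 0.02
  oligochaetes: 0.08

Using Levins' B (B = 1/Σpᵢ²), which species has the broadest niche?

Σp_P3ᵢ² = 0.10² + 0.38² + 0.40² + 0.12² = 0.0100 + 0.1444 + 0.1600 + 0.0144 = 0.3288
B_P3 = 1 / 0.3288 = 3.0414
Σp_P1ᵢ² = 0.39² + 0.49² + 0.02² + 0.10² = 0.1521 + 0.2401 + 0.0004 + 0.0100 = 0.4026
B_P1 = 1 / 0.4026 = 2.4839
Σp_P2ᵢ² = 0.17² + 0.37² + 0.26² + 0.20² = 0.0289 + 0.1369 + 0.0676 + 0.0400 = 0.2734
B_P2 = 1 / 0.2734 = 3.6576
Σp_P4ᵢ² = 0.24² + 0.66² + 0.02² + 0.08² = 0.0576 + 0.4356 + 0.0004 + 0.0064 = 0.5000
B_P4 = 1 / 0.5000 = 2.0000
Highest B → broadest niche (most generalist): population P2 (B = 3.66).

population P2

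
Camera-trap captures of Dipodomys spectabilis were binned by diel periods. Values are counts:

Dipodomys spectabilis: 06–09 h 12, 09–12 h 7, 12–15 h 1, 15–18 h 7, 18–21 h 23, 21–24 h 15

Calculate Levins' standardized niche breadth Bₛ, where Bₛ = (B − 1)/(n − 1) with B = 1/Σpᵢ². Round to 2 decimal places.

Proportions for Dipodomys spectabilis (n=65): 12/65=0.1846, 7/65=0.1077, 1/65=0.0154, 7/65=0.1077, 23/65=0.3538, 15/65=0.2308
Σpᵢ² = 0.1846² + 0.1077² + 0.0154² + 0.1077² + 0.3538² + 0.2308² = 0.034077 + 0.011599 + 0.000237 + 0.011599 + 0.125174 + 0.053269 = 0.235955
B = 1 / 0.235955 = 4.2381
Bₛ = (B − 1)/(n − 1) = (4.2381 − 1)/(6 − 1) = 3.2381/5 = 0.6476

0.65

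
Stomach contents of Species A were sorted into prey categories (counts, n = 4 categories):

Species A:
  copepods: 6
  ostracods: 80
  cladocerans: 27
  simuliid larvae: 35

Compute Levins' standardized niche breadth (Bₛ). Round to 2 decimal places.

0.54

Proportions for Species A (n=148): 6/148=0.0405, 80/148=0.5405, 27/148=0.1824, 35/148=0.2365
Σpᵢ² = 0.0405² + 0.5405² + 0.1824² + 0.2365² = 0.001640 + 0.292140 + 0.033270 + 0.055932 = 0.382982
B = 1 / 0.382982 = 2.6111
Bₛ = (B − 1)/(n − 1) = (2.6111 − 1)/(4 − 1) = 1.6111/3 = 0.5370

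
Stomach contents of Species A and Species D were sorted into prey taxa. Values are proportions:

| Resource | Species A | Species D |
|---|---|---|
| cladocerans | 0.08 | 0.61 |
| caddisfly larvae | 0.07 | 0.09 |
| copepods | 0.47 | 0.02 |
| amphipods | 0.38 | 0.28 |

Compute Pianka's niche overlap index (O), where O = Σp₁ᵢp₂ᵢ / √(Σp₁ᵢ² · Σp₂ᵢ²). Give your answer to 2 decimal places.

Σ p₁ᵢp₂ᵢ = 0.0488 + 0.0063 + 0.0094 + 0.1064 = 0.1709
Σp_1ᵢ² = 0.08² + 0.07² + 0.47² + 0.38² = 0.0064 + 0.0049 + 0.2209 + 0.1444 = 0.3766
Σp_2ᵢ² = 0.61² + 0.09² + 0.02² + 0.28² = 0.3721 + 0.0081 + 0.0004 + 0.0784 = 0.4590
O = 0.1709 / √(0.3766 × 0.4590) = 0.1709 / 0.41576 = 0.4111

0.41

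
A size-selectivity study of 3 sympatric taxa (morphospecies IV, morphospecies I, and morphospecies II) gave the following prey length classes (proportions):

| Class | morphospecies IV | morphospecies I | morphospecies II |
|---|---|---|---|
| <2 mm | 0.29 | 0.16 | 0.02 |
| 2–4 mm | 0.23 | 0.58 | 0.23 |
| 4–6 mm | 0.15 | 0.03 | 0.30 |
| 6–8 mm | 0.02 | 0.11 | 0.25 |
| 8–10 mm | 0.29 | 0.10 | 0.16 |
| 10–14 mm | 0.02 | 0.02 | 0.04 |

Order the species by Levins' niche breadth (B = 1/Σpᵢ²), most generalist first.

morphospecies II > morphospecies IV > morphospecies I

Σp_IVᵢ² = 0.29² + 0.23² + 0.15² + 0.02² + 0.29² + 0.02² = 0.0841 + 0.0529 + 0.0225 + 0.0004 + 0.0841 + 0.0004 = 0.2444
B_IV = 1 / 0.2444 = 4.0917
Σp_Iᵢ² = 0.16² + 0.58² + 0.03² + 0.11² + 0.10² + 0.02² = 0.0256 + 0.3364 + 0.0009 + 0.0121 + 0.0100 + 0.0004 = 0.3854
B_I = 1 / 0.3854 = 2.5947
Σp_IIᵢ² = 0.02² + 0.23² + 0.30² + 0.25² + 0.16² + 0.04² = 0.0004 + 0.0529 + 0.0900 + 0.0625 + 0.0256 + 0.0016 = 0.2330
B_II = 1 / 0.2330 = 4.2918
Ranking by B (broadest → narrowest): morphospecies II (4.29) > morphospecies IV (4.09) > morphospecies I (2.59)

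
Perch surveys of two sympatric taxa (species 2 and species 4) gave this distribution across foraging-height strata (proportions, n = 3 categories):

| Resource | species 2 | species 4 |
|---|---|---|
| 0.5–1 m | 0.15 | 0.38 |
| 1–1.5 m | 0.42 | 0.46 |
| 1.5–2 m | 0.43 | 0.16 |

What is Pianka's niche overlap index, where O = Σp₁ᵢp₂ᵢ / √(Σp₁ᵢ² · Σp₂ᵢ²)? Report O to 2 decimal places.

Σ p₁ᵢp₂ᵢ = 0.0570 + 0.1932 + 0.0688 = 0.3190
Σp_1ᵢ² = 0.15² + 0.42² + 0.43² = 0.0225 + 0.1764 + 0.1849 = 0.3838
Σp_2ᵢ² = 0.38² + 0.46² + 0.16² = 0.1444 + 0.2116 + 0.0256 = 0.3816
O = 0.3190 / √(0.3838 × 0.3816) = 0.3190 / 0.38270 = 0.8336

0.83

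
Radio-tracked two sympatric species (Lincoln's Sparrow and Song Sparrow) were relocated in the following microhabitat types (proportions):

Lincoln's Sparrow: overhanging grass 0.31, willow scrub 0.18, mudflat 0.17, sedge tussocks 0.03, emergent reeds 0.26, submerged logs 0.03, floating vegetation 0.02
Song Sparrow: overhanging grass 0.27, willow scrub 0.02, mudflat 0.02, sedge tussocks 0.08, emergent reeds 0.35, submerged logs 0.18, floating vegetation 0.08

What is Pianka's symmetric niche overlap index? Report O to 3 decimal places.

Σ p₁ᵢp₂ᵢ = 0.0837 + 0.0036 + 0.0034 + 0.0024 + 0.0910 + 0.0054 + 0.0016 = 0.1911
Σp_1ᵢ² = 0.31² + 0.18² + 0.17² + 0.03² + 0.26² + 0.03² + 0.02² = 0.0961 + 0.0324 + 0.0289 + 0.0009 + 0.0676 + 0.0009 + 0.0004 = 0.2272
Σp_2ᵢ² = 0.27² + 0.02² + 0.02² + 0.08² + 0.35² + 0.18² + 0.08² = 0.0729 + 0.0004 + 0.0004 + 0.0064 + 0.1225 + 0.0324 + 0.0064 = 0.2414
O = 0.1911 / √(0.2272 × 0.2414) = 0.1911 / 0.234192 = 0.81600

0.816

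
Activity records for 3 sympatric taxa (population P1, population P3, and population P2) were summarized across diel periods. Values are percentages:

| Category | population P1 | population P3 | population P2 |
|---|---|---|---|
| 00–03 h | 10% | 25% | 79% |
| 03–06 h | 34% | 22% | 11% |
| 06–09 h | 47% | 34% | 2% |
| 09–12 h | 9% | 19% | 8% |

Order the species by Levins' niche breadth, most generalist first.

Convert percentages to proportions (divide by 100).
Σp_P1ᵢ² = 0.10² + 0.34² + 0.47² + 0.09² = 0.0100 + 0.1156 + 0.2209 + 0.0081 = 0.3546
B_P1 = 1 / 0.3546 = 2.8201
Σp_P3ᵢ² = 0.25² + 0.22² + 0.34² + 0.19² = 0.0625 + 0.0484 + 0.1156 + 0.0361 = 0.2626
B_P3 = 1 / 0.2626 = 3.8081
Σp_P2ᵢ² = 0.79² + 0.11² + 0.02² + 0.08² = 0.6241 + 0.0121 + 0.0004 + 0.0064 = 0.6430
B_P2 = 1 / 0.6430 = 1.5552
Ranking by B (broadest → narrowest): population P3 (3.81) > population P1 (2.82) > population P2 (1.56)

population P3 > population P1 > population P2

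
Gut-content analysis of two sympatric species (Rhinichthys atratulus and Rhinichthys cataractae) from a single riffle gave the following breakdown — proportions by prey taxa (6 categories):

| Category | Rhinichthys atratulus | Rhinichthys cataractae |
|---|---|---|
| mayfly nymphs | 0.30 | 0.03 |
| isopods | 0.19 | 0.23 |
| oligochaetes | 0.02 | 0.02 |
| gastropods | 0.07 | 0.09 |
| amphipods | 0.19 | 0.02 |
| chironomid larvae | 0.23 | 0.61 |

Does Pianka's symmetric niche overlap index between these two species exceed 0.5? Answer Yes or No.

Yes

Σ p₁ᵢp₂ᵢ = 0.0090 + 0.0437 + 0.0004 + 0.0063 + 0.0038 + 0.1403 = 0.2035
Σp_1ᵢ² = 0.30² + 0.19² + 0.02² + 0.07² + 0.19² + 0.23² = 0.0900 + 0.0361 + 0.0004 + 0.0049 + 0.0361 + 0.0529 = 0.2204
Σp_2ᵢ² = 0.03² + 0.23² + 0.02² + 0.09² + 0.02² + 0.61² = 0.0009 + 0.0529 + 0.0004 + 0.0081 + 0.0004 + 0.3721 = 0.4348
O = 0.2035 / √(0.2204 × 0.4348) = 0.2035 / 0.30956 = 0.6574
O = 0.6574 > 0.5 → Yes.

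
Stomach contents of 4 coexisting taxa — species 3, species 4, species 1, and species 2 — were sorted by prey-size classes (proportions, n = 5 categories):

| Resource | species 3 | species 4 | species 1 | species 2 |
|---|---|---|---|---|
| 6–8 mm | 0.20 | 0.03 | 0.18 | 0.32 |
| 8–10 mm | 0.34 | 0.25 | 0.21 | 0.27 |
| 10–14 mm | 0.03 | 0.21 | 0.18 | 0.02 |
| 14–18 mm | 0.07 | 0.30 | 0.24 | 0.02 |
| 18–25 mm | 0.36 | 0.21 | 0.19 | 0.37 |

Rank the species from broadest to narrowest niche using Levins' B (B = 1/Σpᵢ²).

Σp_3ᵢ² = 0.20² + 0.34² + 0.03² + 0.07² + 0.36² = 0.0400 + 0.1156 + 0.0009 + 0.0049 + 0.1296 = 0.2910
B_3 = 1 / 0.2910 = 3.4364
Σp_4ᵢ² = 0.03² + 0.25² + 0.21² + 0.30² + 0.21² = 0.0009 + 0.0625 + 0.0441 + 0.0900 + 0.0441 = 0.2416
B_4 = 1 / 0.2416 = 4.1391
Σp_1ᵢ² = 0.18² + 0.21² + 0.18² + 0.24² + 0.19² = 0.0324 + 0.0441 + 0.0324 + 0.0576 + 0.0361 = 0.2026
B_1 = 1 / 0.2026 = 4.9358
Σp_2ᵢ² = 0.32² + 0.27² + 0.02² + 0.02² + 0.37² = 0.1024 + 0.0729 + 0.0004 + 0.0004 + 0.1369 = 0.3130
B_2 = 1 / 0.3130 = 3.1949
Ranking by B (broadest → narrowest): species 1 (4.94) > species 4 (4.14) > species 3 (3.44) > species 2 (3.19)

species 1 > species 4 > species 3 > species 2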